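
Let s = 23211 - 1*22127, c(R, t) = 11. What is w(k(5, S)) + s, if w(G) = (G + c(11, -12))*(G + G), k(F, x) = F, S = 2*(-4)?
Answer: 1244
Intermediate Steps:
S = -8
w(G) = 2*G*(11 + G) (w(G) = (G + 11)*(G + G) = (11 + G)*(2*G) = 2*G*(11 + G))
s = 1084 (s = 23211 - 22127 = 1084)
w(k(5, S)) + s = 2*5*(11 + 5) + 1084 = 2*5*16 + 1084 = 160 + 1084 = 1244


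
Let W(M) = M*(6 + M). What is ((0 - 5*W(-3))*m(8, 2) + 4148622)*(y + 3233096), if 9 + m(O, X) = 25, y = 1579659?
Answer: 19969766457210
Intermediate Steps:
m(O, X) = 16 (m(O, X) = -9 + 25 = 16)
((0 - 5*W(-3))*m(8, 2) + 4148622)*(y + 3233096) = ((0 - (-15)*(6 - 3))*16 + 4148622)*(1579659 + 3233096) = ((0 - (-15)*3)*16 + 4148622)*4812755 = ((0 - 5*(-9))*16 + 4148622)*4812755 = ((0 + 45)*16 + 4148622)*4812755 = (45*16 + 4148622)*4812755 = (720 + 4148622)*4812755 = 4149342*4812755 = 19969766457210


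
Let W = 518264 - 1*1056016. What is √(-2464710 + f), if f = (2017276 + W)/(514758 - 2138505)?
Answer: I*√6498344200442038818/1623747 ≈ 1569.9*I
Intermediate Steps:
W = -537752 (W = 518264 - 1056016 = -537752)
f = -1479524/1623747 (f = (2017276 - 537752)/(514758 - 2138505) = 1479524/(-1623747) = 1479524*(-1/1623747) = -1479524/1623747 ≈ -0.91118)
√(-2464710 + f) = √(-2464710 - 1479524/1623747) = √(-4002066947894/1623747) = I*√6498344200442038818/1623747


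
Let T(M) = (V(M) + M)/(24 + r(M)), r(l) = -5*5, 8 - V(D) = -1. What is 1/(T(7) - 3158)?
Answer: -1/3174 ≈ -0.00031506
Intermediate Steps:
V(D) = 9 (V(D) = 8 - 1*(-1) = 8 + 1 = 9)
r(l) = -25
T(M) = -9 - M (T(M) = (9 + M)/(24 - 25) = (9 + M)/(-1) = (9 + M)*(-1) = -9 - M)
1/(T(7) - 3158) = 1/((-9 - 1*7) - 3158) = 1/((-9 - 7) - 3158) = 1/(-16 - 3158) = 1/(-3174) = -1/3174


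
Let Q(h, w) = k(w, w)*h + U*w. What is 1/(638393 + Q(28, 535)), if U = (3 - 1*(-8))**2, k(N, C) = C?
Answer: 1/718108 ≈ 1.3925e-6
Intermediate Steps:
U = 121 (U = (3 + 8)**2 = 11**2 = 121)
Q(h, w) = 121*w + h*w (Q(h, w) = w*h + 121*w = h*w + 121*w = 121*w + h*w)
1/(638393 + Q(28, 535)) = 1/(638393 + 535*(121 + 28)) = 1/(638393 + 535*149) = 1/(638393 + 79715) = 1/718108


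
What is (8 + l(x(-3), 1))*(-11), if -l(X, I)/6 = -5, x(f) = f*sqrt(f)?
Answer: -418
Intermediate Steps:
x(f) = f**(3/2)
l(X, I) = 30 (l(X, I) = -6*(-5) = 30)
(8 + l(x(-3), 1))*(-11) = (8 + 30)*(-11) = 38*(-11) = -418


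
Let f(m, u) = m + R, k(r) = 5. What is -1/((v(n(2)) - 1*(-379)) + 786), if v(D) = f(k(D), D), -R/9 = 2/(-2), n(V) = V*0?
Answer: -1/1179 ≈ -0.00084818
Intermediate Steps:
n(V) = 0
R = 9 (R = -18/(-2) = -18*(-1)/2 = -9*(-1) = 9)
f(m, u) = 9 + m (f(m, u) = m + 9 = 9 + m)
v(D) = 14 (v(D) = 9 + 5 = 14)
-1/((v(n(2)) - 1*(-379)) + 786) = -1/((14 - 1*(-379)) + 786) = -1/((14 + 379) + 786) = -1/(393 + 786) = -1/1179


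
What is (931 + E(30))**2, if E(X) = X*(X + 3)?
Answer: 3690241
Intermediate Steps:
E(X) = X*(3 + X)
(931 + E(30))**2 = (931 + 30*(3 + 30))**2 = (931 + 30*33)**2 = (931 + 990)**2 = 1921**2 = 3690241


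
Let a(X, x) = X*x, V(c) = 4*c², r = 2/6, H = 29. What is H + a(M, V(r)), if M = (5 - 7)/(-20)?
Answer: 1307/45 ≈ 29.044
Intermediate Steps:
M = ⅒ (M = -2*(-1/20) = ⅒ ≈ 0.10000)
r = ⅓ (r = 2*(⅙) = ⅓ ≈ 0.33333)
H + a(M, V(r)) = 29 + (4*(⅓)²)/10 = 29 + (4*(⅑))/10 = 29 + (⅒)*(4/9) = 29 + 2/45 = 1307/45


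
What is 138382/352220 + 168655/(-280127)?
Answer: -10319564793/49333165970 ≈ -0.20918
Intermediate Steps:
138382/352220 + 168655/(-280127) = 138382*(1/352220) + 168655*(-1/280127) = 69191/176110 - 168655/280127 = -10319564793/49333165970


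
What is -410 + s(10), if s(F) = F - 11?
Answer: -411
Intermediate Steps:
s(F) = -11 + F
-410 + s(10) = -410 + (-11 + 10) = -410 - 1 = -411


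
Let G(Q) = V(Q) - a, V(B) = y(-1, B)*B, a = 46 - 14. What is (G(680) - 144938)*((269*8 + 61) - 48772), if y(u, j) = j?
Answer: -14779223370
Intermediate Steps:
a = 32
V(B) = B² (V(B) = B*B = B²)
G(Q) = -32 + Q² (G(Q) = Q² - 1*32 = Q² - 32 = -32 + Q²)
(G(680) - 144938)*((269*8 + 61) - 48772) = ((-32 + 680²) - 144938)*((269*8 + 61) - 48772) = ((-32 + 462400) - 144938)*((2152 + 61) - 48772) = (462368 - 144938)*(2213 - 48772) = 317430*(-46559) = -14779223370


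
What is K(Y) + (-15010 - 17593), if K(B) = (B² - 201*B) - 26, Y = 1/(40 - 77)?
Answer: -44661663/1369 ≈ -32624.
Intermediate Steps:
Y = -1/37 (Y = 1/(-37) = -1/37 ≈ -0.027027)
K(B) = -26 + B² - 201*B
K(Y) + (-15010 - 17593) = (-26 + (-1/37)² - 201*(-1/37)) + (-15010 - 17593) = (-26 + 1/1369 + 201/37) - 32603 = -28156/1369 - 32603 = -44661663/1369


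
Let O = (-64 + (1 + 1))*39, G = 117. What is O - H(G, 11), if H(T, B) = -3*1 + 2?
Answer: -2417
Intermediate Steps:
H(T, B) = -1 (H(T, B) = -3 + 2 = -1)
O = -2418 (O = (-64 + 2)*39 = -62*39 = -2418)
O - H(G, 11) = -2418 - 1*(-1) = -2418 + 1 = -2417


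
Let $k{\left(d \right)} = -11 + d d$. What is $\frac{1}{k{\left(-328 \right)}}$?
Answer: $\frac{1}{107573} \approx 9.296 \cdot 10^{-6}$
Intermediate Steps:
$k{\left(d \right)} = -11 + d^{2}$
$\frac{1}{k{\left(-328 \right)}} = \frac{1}{-11 + \left(-328\right)^{2}} = \frac{1}{-11 + 107584} = \frac{1}{107573}$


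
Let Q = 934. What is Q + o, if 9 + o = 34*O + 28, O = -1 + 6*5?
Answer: 1939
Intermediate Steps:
O = 29 (O = -1 + 30 = 29)
o = 1005 (o = -9 + (34*29 + 28) = -9 + (986 + 28) = -9 + 1014 = 1005)
Q + o = 934 + 1005 = 1939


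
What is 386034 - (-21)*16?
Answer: 386370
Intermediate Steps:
386034 - (-21)*16 = 386034 - 1*(-336) = 386034 + 336 = 386370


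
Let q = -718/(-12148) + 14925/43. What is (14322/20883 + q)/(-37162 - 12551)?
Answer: -632399966275/90382603872126 ≈ -0.0069969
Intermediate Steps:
q = 90669887/261182 (q = -718*(-1/12148) + 14925*(1/43) = 359/6074 + 14925/43 = 90669887/261182 ≈ 347.15)
(14322/20883 + q)/(-37162 - 12551) = (14322/20883 + 90669887/261182)/(-37162 - 12551) = (14322*(1/20883) + 90669887/261182)/(-49713) = (4774/6961 + 90669887/261182)*(-1/49713) = (632399966275/1818087902)*(-1/49713) = -632399966275/90382603872126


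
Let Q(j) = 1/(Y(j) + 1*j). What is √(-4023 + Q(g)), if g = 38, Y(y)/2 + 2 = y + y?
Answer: I*√139179522/186 ≈ 63.427*I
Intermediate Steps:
Y(y) = -4 + 4*y (Y(y) = -4 + 2*(y + y) = -4 + 2*(2*y) = -4 + 4*y)
Q(j) = 1/(-4 + 5*j) (Q(j) = 1/((-4 + 4*j) + 1*j) = 1/((-4 + 4*j) + j) = 1/(-4 + 5*j))
√(-4023 + Q(g)) = √(-4023 + 1/(-4 + 5*38)) = √(-4023 + 1/(-4 + 190)) = √(-4023 + 1/186) = √(-748277/186) = I*√139179522/186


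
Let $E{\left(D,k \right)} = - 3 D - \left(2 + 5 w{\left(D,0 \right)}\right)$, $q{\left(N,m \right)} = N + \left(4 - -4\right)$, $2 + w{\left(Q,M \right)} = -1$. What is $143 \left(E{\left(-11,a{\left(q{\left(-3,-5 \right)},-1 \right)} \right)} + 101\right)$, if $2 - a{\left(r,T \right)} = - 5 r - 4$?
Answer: $21021$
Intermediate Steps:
$w{\left(Q,M \right)} = -3$ ($w{\left(Q,M \right)} = -2 - 1 = -3$)
$q{\left(N,m \right)} = 8 + N$ ($q{\left(N,m \right)} = N + \left(4 + 4\right) = N + 8 = 8 + N$)
$a{\left(r,T \right)} = 6 + 5 r$ ($a{\left(r,T \right)} = 2 - \left(- 5 r - 4\right) = 2 - \left(-4 - 5 r\right) = 2 + \left(4 + 5 r\right) = 6 + 5 r$)
$E{\left(D,k \right)} = 13 - 3 D$ ($E{\left(D,k \right)} = - 3 D - -13 = - 3 D + \left(-2 + 15\right) = - 3 D + 13 = 13 - 3 D$)
$143 \left(E{\left(-11,a{\left(q{\left(-3,-5 \right)},-1 \right)} \right)} + 101\right) = 143 \left(\left(13 - -33\right) + 101\right) = 143 \left(\left(13 + 33\right) + 101\right) = 143 \left(46 + 101\right) = 143 \cdot 147 = 21021$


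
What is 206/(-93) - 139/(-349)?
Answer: -58967/32457 ≈ -1.8168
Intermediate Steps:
206/(-93) - 139/(-349) = 206*(-1/93) - 139*(-1/349) = -206/93 + 139/349 = -58967/32457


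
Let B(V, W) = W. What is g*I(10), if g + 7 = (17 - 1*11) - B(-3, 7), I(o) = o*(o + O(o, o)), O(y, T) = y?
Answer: -1600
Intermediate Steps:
I(o) = 2*o**2 (I(o) = o*(o + o) = o*(2*o) = 2*o**2)
g = -8 (g = -7 + ((17 - 1*11) - 1*7) = -7 + ((17 - 11) - 7) = -7 + (6 - 7) = -7 - 1 = -8)
g*I(10) = -16*10**2 = -16*100 = -8*200 = -1600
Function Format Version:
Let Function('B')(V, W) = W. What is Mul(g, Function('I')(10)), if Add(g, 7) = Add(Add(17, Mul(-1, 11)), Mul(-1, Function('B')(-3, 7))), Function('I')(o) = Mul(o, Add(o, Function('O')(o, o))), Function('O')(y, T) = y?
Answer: -1600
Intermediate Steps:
Function('I')(o) = Mul(2, Pow(o, 2)) (Function('I')(o) = Mul(o, Add(o, o)) = Mul(o, Mul(2, o)) = Mul(2, Pow(o, 2)))
g = -8 (g = Add(-7, Add(Add(17, Mul(-1, 11)), Mul(-1, 7))) = Add(-7, Add(Add(17, -11), -7)) = Add(-7, Add(6, -7)) = Add(-7, -1) = -8)
Mul(g, Function('I')(10)) = Mul(-8, Mul(2, Pow(10, 2))) = Mul(-8, Mul(2, 100)) = Mul(-8, 200) = -1600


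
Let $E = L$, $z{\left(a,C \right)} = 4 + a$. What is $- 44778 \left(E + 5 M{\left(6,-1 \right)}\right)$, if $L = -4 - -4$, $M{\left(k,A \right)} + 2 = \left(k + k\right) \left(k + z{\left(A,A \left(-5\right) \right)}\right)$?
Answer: $-23732340$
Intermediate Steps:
$M{\left(k,A \right)} = -2 + 2 k \left(4 + A + k\right)$ ($M{\left(k,A \right)} = -2 + \left(k + k\right) \left(k + \left(4 + A\right)\right) = -2 + 2 k \left(4 + A + k\right)$)
$L = 0$ ($L = -4 + 4 = 0$)
$E = 0$
$- 44778 \left(E + 5 M{\left(6,-1 \right)}\right) = - 44778 \left(0 + 5 \left(-2 + 2 \cdot 6^{2} + 2 \cdot 6 \left(4 - 1\right)\right)\right) = - 44778 \left(0 + 5 \left(-2 + 2 \cdot 36 + 2 \cdot 6 \cdot 3\right)\right) = - 44778 \left(0 + 5 \left(-2 + 72 + 36\right)\right) = - 44778 \left(0 + 5 \cdot 106\right) = - 44778 \left(0 + 530\right) = \left(-44778\right) 530 = -23732340$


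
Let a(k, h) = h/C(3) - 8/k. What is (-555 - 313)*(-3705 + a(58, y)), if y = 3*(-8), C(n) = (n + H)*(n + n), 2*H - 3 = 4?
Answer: 1212655892/377 ≈ 3.2166e+6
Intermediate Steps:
H = 7/2 (H = 3/2 + (½)*4 = 3/2 + 2 = 7/2 ≈ 3.5000)
C(n) = 2*n*(7/2 + n) (C(n) = (n + 7/2)*(n + n) = (7/2 + n)*(2*n) = 2*n*(7/2 + n))
y = -24
a(k, h) = -8/k + h/39 (a(k, h) = h/((3*(7 + 2*3))) - 8/k = h/((3*(7 + 6))) - 8/k = h/((3*13)) - 8/k = h/39 - 8/k = -8/k + h/39)
(-555 - 313)*(-3705 + a(58, y)) = (-555 - 313)*(-3705 + (-8/58 + (1/39)*(-24))) = -868*(-3705 + (-8*1/58 - 8/13)) = -868*(-3705 + (-4/29 - 8/13)) = -868*(-3705 - 284/377) = -868*(-1397069/377) = 1212655892/377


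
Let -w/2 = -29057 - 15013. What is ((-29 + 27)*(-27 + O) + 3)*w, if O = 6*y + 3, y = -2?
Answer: 6610500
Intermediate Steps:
O = -9 (O = 6*(-2) + 3 = -12 + 3 = -9)
w = 88140 (w = -2*(-29057 - 15013) = -2*(-44070) = 88140)
((-29 + 27)*(-27 + O) + 3)*w = ((-29 + 27)*(-27 - 9) + 3)*88140 = (-2*(-36) + 3)*88140 = (72 + 3)*88140 = 75*88140 = 6610500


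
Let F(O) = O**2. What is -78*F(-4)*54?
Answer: -67392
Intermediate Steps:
-78*F(-4)*54 = -78*(-4)**2*54 = -78*16*54 = -1248*54 = -67392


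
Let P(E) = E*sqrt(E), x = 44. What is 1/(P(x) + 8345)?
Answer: 8345/69553841 - 88*sqrt(11)/69553841 ≈ 0.00011578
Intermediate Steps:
P(E) = E**(3/2)
1/(P(x) + 8345) = 1/(44**(3/2) + 8345) = 1/(88*sqrt(11) + 8345) = 1/(8345 + 88*sqrt(11))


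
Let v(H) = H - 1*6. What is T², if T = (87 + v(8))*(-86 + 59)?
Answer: 5774409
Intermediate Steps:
v(H) = -6 + H (v(H) = H - 6 = -6 + H)
T = -2403 (T = (87 + (-6 + 8))*(-86 + 59) = (87 + 2)*(-27) = 89*(-27) = -2403)
T² = (-2403)² = 5774409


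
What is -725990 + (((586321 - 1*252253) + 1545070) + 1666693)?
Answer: 2819841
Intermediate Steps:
-725990 + (((586321 - 1*252253) + 1545070) + 1666693) = -725990 + (((586321 - 252253) + 1545070) + 1666693) = -725990 + ((334068 + 1545070) + 1666693) = -725990 + (1879138 + 1666693) = -725990 + 3545831 = 2819841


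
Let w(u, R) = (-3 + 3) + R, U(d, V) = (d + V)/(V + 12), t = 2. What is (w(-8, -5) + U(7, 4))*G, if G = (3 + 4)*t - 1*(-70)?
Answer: -1449/4 ≈ -362.25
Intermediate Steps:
U(d, V) = (V + d)/(12 + V)
G = 84 (G = (3 + 4)*2 - 1*(-70) = 7*2 + 70 = 14 + 70 = 84)
w(u, R) = R (w(u, R) = 0 + R = R)
(w(-8, -5) + U(7, 4))*G = (-5 + (4 + 7)/(12 + 4))*84 = (-5 + 11/16)*84 = -69/16*84 = -1449/4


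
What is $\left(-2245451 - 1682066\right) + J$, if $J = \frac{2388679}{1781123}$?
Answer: $- \frac{6995388472912}{1781123} \approx -3.9275 \cdot 10^{6}$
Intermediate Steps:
$J = \frac{2388679}{1781123}$ ($J = 2388679 \cdot \frac{1}{1781123} = \frac{2388679}{1781123} \approx 1.3411$)
$\left(-2245451 - 1682066\right) + J = \left(-2245451 - 1682066\right) + \frac{2388679}{1781123} = -3927517 + \frac{2388679}{1781123} = - \frac{6995388472912}{1781123}$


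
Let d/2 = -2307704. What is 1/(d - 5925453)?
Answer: -1/10540861 ≈ -9.4869e-8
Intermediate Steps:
d = -4615408 (d = 2*(-2307704) = -4615408)
1/(d - 5925453) = 1/(-4615408 - 5925453) = 1/(-10540861) = -1/10540861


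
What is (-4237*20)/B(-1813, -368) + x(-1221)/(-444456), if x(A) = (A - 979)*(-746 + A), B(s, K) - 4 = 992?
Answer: -437221790/4611231 ≈ -94.817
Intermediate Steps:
B(s, K) = 996 (B(s, K) = 4 + 992 = 996)
x(A) = (-979 + A)*(-746 + A)
(-4237*20)/B(-1813, -368) + x(-1221)/(-444456) = -4237*20/996 + (730334 + (-1221)² - 1725*(-1221))/(-444456) = -84740*1/996 + (730334 + 1490841 + 2106225)*(-1/444456) = -21185/249 + 4327400*(-1/444456) = -21185/249 - 540925/55557 = -437221790/4611231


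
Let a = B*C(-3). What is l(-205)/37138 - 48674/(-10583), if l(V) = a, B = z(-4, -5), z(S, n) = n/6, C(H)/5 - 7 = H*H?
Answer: 2710424218/589547181 ≈ 4.5975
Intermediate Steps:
C(H) = 35 + 5*H² (C(H) = 35 + 5*(H*H) = 35 + 5*H²)
z(S, n) = n/6 (z(S, n) = n*(⅙) = n/6)
B = -⅚ (B = (⅙)*(-5) = -⅚ ≈ -0.83333)
a = -200/3 (a = -5*(35 + 5*(-3)²)/6 = -5*(35 + 5*9)/6 = -5*(35 + 45)/6 = -⅚*80 = -200/3 ≈ -66.667)
l(V) = -200/3
l(-205)/37138 - 48674/(-10583) = -200/3/37138 - 48674/(-10583) = -200/3*1/37138 - 48674*(-1/10583) = -100/55707 + 48674/10583 = 2710424218/589547181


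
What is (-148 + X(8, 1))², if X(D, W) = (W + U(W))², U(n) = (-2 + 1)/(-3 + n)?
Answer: 339889/16 ≈ 21243.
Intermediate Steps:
U(n) = -1/(-3 + n)
X(D, W) = (W - 1/(-3 + W))²
(-148 + X(8, 1))² = (-148 + (1 - 1/(-3 + 1))²)² = (-148 + (1 - 1/(-2))²)² = (-148 + (1 - 1*(-½))²)² = (-148 + (1 + ½)²)² = (-148 + (3/2)²)² = (-148 + 9/4)² = (-583/4)² = 339889/16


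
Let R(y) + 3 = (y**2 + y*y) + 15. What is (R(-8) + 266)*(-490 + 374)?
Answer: -47096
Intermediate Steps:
R(y) = 12 + 2*y**2 (R(y) = -3 + ((y**2 + y*y) + 15) = -3 + ((y**2 + y**2) + 15) = -3 + (2*y**2 + 15) = -3 + (15 + 2*y**2) = 12 + 2*y**2)
(R(-8) + 266)*(-490 + 374) = ((12 + 2*(-8)**2) + 266)*(-490 + 374) = ((12 + 2*64) + 266)*(-116) = ((12 + 128) + 266)*(-116) = (140 + 266)*(-116) = 406*(-116) = -47096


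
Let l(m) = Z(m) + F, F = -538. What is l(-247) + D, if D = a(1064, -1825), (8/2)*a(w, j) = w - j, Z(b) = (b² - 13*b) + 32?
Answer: 257745/4 ≈ 64436.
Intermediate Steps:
Z(b) = 32 + b² - 13*b
l(m) = -506 + m² - 13*m (l(m) = (32 + m² - 13*m) - 538 = -506 + m² - 13*m)
a(w, j) = -j/4 + w/4 (a(w, j) = (w - j)/4 = -j/4 + w/4)
D = 2889/4 (D = -¼*(-1825) + (¼)*1064 = 1825/4 + 266 = 2889/4 ≈ 722.25)
l(-247) + D = (-506 + (-247)² - 13*(-247)) + 2889/4 = (-506 + 61009 + 3211) + 2889/4 = 63714 + 2889/4 = 257745/4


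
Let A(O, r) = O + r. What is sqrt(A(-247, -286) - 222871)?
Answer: 2*I*sqrt(55851) ≈ 472.66*I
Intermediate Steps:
sqrt(A(-247, -286) - 222871) = sqrt((-247 - 286) - 222871) = sqrt(-533 - 222871) = sqrt(-223404) = 2*I*sqrt(55851)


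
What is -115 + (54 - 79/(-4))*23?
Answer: 6325/4 ≈ 1581.3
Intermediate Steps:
-115 + (54 - 79/(-4))*23 = -115 + (54 - 79*(-¼))*23 = -115 + (54 + 79/4)*23 = -115 + (295/4)*23 = -115 + 6785/4 = 6325/4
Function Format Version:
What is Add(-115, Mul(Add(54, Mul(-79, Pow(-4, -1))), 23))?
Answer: Rational(6325, 4) ≈ 1581.3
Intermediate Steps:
Add(-115, Mul(Add(54, Mul(-79, Pow(-4, -1))), 23)) = Add(-115, Mul(Add(54, Mul(-79, Rational(-1, 4))), 23)) = Add(-115, Mul(Add(54, Rational(79, 4)), 23)) = Add(-115, Mul(Rational(295, 4), 23)) = Add(-115, Rational(6785, 4)) = Rational(6325, 4)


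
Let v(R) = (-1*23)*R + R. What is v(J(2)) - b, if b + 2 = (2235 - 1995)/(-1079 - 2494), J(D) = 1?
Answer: -23740/1191 ≈ -19.933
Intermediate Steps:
v(R) = -22*R (v(R) = -23*R + R = -22*R)
b = -2462/1191 (b = -2 + (2235 - 1995)/(-1079 - 2494) = -2 + 240/(-3573) = -2 + 240*(-1/3573) = -2 - 80/1191 = -2462/1191 ≈ -2.0672)
v(J(2)) - b = -22*1 - 1*(-2462/1191) = -22 + 2462/1191 = -23740/1191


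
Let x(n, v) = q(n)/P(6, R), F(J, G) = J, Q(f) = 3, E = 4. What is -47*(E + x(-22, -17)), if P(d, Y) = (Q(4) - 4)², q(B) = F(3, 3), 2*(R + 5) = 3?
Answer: -329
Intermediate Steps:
R = -7/2 (R = -5 + (½)*3 = -5 + 3/2 = -7/2 ≈ -3.5000)
q(B) = 3
P(d, Y) = 1 (P(d, Y) = (3 - 4)² = (-1)² = 1)
x(n, v) = 3 (x(n, v) = 3/1 = 3*1 = 3)
-47*(E + x(-22, -17)) = -47*(4 + 3) = -47*7 = -329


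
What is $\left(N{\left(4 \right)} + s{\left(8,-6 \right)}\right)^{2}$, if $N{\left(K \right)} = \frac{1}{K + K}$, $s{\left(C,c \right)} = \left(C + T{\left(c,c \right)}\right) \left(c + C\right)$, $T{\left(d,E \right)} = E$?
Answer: $\frac{1089}{64} \approx 17.016$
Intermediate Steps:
$s{\left(C,c \right)} = \left(C + c\right)^{2}$ ($s{\left(C,c \right)} = \left(C + c\right) \left(c + C\right) = \left(C + c\right) \left(C + c\right) = \left(C + c\right)^{2}$)
$N{\left(K \right)} = \frac{1}{2 K}$
$\left(N{\left(4 \right)} + s{\left(8,-6 \right)}\right)^{2} = \left(\frac{1}{2 \cdot 4} + \left(8^{2} + \left(-6\right)^{2} + 2 \cdot 8 \left(-6\right)\right)\right)^{2} = \left(\frac{1}{2} \cdot \frac{1}{4} + \left(64 + 36 - 96\right)\right)^{2} = \left(\frac{1}{8} + 4\right)^{2} = \left(\frac{33}{8}\right)^{2} = \frac{1089}{64}$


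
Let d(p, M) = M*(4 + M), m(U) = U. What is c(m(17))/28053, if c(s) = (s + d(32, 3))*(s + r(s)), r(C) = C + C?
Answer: 646/9351 ≈ 0.069084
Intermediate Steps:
r(C) = 2*C
c(s) = 3*s*(21 + s) (c(s) = (s + 3*(4 + 3))*(s + 2*s) = (s + 3*7)*(3*s) = (s + 21)*(3*s) = (21 + s)*(3*s) = 3*s*(21 + s))
c(m(17))/28053 = (3*17*(21 + 17))/28053 = (3*17*38)*(1/28053) = 1938*(1/28053) = 646/9351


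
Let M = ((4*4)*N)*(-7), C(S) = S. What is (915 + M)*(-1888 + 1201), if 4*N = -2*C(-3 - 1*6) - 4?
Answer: -359301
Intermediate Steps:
N = 7/2 (N = (-2*(-3 - 1*6) - 4)/4 = (-2*(-3 - 6) - 4)/4 = (-2*(-9) - 4)/4 = (18 - 4)/4 = (¼)*14 = 7/2 ≈ 3.5000)
M = -392 (M = ((4*4)*(7/2))*(-7) = (16*(7/2))*(-7) = 56*(-7) = -392)
(915 + M)*(-1888 + 1201) = (915 - 392)*(-1888 + 1201) = 523*(-687) = -359301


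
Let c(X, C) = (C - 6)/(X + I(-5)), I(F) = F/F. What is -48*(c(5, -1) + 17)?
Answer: -760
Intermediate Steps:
I(F) = 1
c(X, C) = (-6 + C)/(1 + X) (c(X, C) = (C - 6)/(X + 1) = (-6 + C)/(1 + X))
-48*(c(5, -1) + 17) = -48*((-6 - 1)/(1 + 5) + 17) = -48*(-7/6 + 17) = -48*95/6 = -760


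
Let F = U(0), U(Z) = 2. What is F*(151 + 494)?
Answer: 1290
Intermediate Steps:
F = 2
F*(151 + 494) = 2*(151 + 494) = 2*645 = 1290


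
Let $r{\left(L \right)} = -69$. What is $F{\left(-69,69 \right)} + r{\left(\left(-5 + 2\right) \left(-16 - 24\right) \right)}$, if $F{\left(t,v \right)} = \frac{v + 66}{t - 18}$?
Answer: $- \frac{2046}{29} \approx -70.552$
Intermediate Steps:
$F{\left(t,v \right)} = \frac{66 + v}{-18 + t}$
$F{\left(-69,69 \right)} + r{\left(\left(-5 + 2\right) \left(-16 - 24\right) \right)} = \frac{66 + 69}{-18 - 69} - 69 = \frac{1}{-87} \cdot 135 - 69 = \left(- \frac{1}{87}\right) 135 - 69 = - \frac{45}{29} - 69 = - \frac{2046}{29}$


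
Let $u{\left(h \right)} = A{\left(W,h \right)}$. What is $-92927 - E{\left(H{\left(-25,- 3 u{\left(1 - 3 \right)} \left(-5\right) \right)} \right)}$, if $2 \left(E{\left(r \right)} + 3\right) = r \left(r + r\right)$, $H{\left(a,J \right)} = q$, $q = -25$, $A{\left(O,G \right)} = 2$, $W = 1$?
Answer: $-93549$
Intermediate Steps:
$u{\left(h \right)} = 2$
$H{\left(a,J \right)} = -25$
$E{\left(r \right)} = -3 + r^{2}$ ($E{\left(r \right)} = -3 + \frac{r \left(r + r\right)}{2} = -3 + \frac{r 2 r}{2} = -3 + \frac{2 r^{2}}{2} = -3 + r^{2}$)
$-92927 - E{\left(H{\left(-25,- 3 u{\left(1 - 3 \right)} \left(-5\right) \right)} \right)} = -92927 - \left(-3 + \left(-25\right)^{2}\right) = -92927 - \left(-3 + 625\right) = -92927 - 622 = -93549$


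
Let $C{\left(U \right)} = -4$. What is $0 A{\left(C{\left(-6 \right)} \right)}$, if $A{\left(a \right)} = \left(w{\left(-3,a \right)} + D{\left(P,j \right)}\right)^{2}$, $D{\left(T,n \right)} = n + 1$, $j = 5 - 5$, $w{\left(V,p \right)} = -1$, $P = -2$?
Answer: $0$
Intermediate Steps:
$j = 0$
$D{\left(T,n \right)} = 1 + n$
$A{\left(a \right)} = 0$ ($A{\left(a \right)} = \left(-1 + \left(1 + 0\right)\right)^{2} = \left(-1 + 1\right)^{2} = 0^{2} = 0$)
$0 A{\left(C{\left(-6 \right)} \right)} = 0 \cdot 0 = 0$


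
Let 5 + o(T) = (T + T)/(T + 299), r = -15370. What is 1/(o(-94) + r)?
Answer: -205/3152063 ≈ -6.5037e-5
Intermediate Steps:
o(T) = -5 + 2*T/(299 + T) (o(T) = -5 + (T + T)/(T + 299) = -5 + (2*T)/(299 + T) = -5 + 2*T/(299 + T))
1/(o(-94) + r) = 1/((-1495 - 3*(-94))/(299 - 94) - 15370) = 1/((-1495 + 282)/205 - 15370) = 1/((1/205)*(-1213) - 15370) = 1/(-1213/205 - 15370) = 1/(-3152063/205) = -205/3152063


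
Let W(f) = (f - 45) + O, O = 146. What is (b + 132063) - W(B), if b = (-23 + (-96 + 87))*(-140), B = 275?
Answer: 136167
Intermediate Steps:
b = 4480 (b = (-23 - 9)*(-140) = -32*(-140) = 4480)
W(f) = 101 + f (W(f) = (f - 45) + 146 = (-45 + f) + 146 = 101 + f)
(b + 132063) - W(B) = (4480 + 132063) - (101 + 275) = 136543 - 1*376 = 136543 - 376 = 136167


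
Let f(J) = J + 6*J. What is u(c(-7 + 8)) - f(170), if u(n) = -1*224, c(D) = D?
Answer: -1414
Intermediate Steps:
f(J) = 7*J
u(n) = -224
u(c(-7 + 8)) - f(170) = -224 - 7*170 = -224 - 1*1190 = -224 - 1190 = -1414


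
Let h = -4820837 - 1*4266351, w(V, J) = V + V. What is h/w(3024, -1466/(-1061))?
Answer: -2271797/1512 ≈ -1502.5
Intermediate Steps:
w(V, J) = 2*V
h = -9087188 (h = -4820837 - 4266351 = -9087188)
h/w(3024, -1466/(-1061)) = -9087188/(2*3024) = -9087188/6048 = -9087188*1/6048 = -2271797/1512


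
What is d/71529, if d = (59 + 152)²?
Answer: 211/339 ≈ 0.62242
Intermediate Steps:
d = 44521 (d = 211² = 44521)
d/71529 = 44521/71529 = 44521*(1/71529) = 211/339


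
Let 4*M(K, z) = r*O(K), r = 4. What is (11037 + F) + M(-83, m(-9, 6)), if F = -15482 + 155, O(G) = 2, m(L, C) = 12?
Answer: -4288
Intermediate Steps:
M(K, z) = 2 (M(K, z) = (4*2)/4 = (1/4)*8 = 2)
F = -15327
(11037 + F) + M(-83, m(-9, 6)) = (11037 - 15327) + 2 = -4290 + 2 = -4288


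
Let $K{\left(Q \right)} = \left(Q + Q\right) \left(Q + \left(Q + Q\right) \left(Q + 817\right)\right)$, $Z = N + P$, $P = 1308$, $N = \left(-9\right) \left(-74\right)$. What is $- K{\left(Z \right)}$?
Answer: $-43510284216$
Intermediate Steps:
$N = 666$
$Z = 1974$ ($Z = 666 + 1308 = 1974$)
$K{\left(Q \right)} = 2 Q \left(Q + 2 Q \left(817 + Q\right)\right)$
$- K{\left(Z \right)} = - 1974^{2} \left(3270 + 4 \cdot 1974\right) = - 3896676 \left(3270 + 7896\right) = - 3896676 \cdot 11166 = \left(-1\right) 43510284216 = -43510284216$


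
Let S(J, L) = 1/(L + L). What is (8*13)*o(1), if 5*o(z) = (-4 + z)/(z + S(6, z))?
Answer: -208/5 ≈ -41.600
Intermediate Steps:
S(J, L) = 1/(2*L)
o(z) = (-4 + z)/(5*(z + 1/(2*z))) (o(z) = ((-4 + z)/(z + 1/(2*z)))/5 = (-4 + z)/(5*(z + 1/(2*z))))
(8*13)*o(1) = (8*13)*((⅖)*1*(-4 + 1)/(1 + 2*1²)) = 104*((⅖)*1*(-3)/(1 + 2*1)) = 104*((⅖)*1*(-3)/(1 + 2)) = 104*((⅖)*1*(-3)/3) = 104*((⅖)*1*(⅓)*(-3)) = 104*(-⅖) = -208/5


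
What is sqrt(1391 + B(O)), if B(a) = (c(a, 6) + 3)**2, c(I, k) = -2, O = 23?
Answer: 4*sqrt(87) ≈ 37.310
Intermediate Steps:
B(a) = 1 (B(a) = (-2 + 3)**2 = 1**2 = 1)
sqrt(1391 + B(O)) = sqrt(1391 + 1) = sqrt(1392) = 4*sqrt(87)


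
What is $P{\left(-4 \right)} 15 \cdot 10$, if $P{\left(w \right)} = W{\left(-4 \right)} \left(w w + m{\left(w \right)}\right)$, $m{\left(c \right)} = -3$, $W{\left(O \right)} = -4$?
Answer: $-7800$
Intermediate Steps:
$P{\left(w \right)} = 12 - 4 w^{2}$ ($P{\left(w \right)} = - 4 \left(w w - 3\right) = - 4 \left(w^{2} - 3\right) = - 4 \left(-3 + w^{2}\right) = 12 - 4 w^{2}$)
$P{\left(-4 \right)} 15 \cdot 10 = \left(12 - 4 \left(-4\right)^{2}\right) 15 \cdot 10 = \left(12 - 64\right) 15 \cdot 10 = \left(-52\right) 15 \cdot 10 = \left(-780\right) 10 = -7800$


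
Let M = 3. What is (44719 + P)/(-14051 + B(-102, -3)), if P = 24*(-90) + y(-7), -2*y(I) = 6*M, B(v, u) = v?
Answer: -42550/14153 ≈ -3.0064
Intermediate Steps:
y(I) = -9 (y(I) = -3*3 = -½*18 = -9)
P = -2169 (P = 24*(-90) - 9 = -2160 - 9 = -2169)
(44719 + P)/(-14051 + B(-102, -3)) = (44719 - 2169)/(-14051 - 102) = 42550/(-14153) = 42550*(-1/14153) = -42550/14153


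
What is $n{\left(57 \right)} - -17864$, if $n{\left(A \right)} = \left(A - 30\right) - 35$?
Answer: $17856$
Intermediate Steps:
$n{\left(A \right)} = -65 + A$ ($n{\left(A \right)} = \left(-30 + A\right) - 35 = -65 + A$)
$n{\left(57 \right)} - -17864 = \left(-65 + 57\right) - -17864 = -8 + 17864 = 17856$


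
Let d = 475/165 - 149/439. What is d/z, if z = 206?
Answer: 18394/1492161 ≈ 0.012327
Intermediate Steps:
d = 36788/14487 (d = 475*(1/165) - 149*1/439 = 95/33 - 149/439 = 36788/14487 ≈ 2.5394)
d/z = (36788/14487)/206 = (36788/14487)*(1/206) = 18394/1492161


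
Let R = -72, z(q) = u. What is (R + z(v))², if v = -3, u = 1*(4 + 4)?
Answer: 4096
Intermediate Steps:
u = 8 (u = 1*8 = 8)
z(q) = 8
(R + z(v))² = (-72 + 8)² = (-64)² = 4096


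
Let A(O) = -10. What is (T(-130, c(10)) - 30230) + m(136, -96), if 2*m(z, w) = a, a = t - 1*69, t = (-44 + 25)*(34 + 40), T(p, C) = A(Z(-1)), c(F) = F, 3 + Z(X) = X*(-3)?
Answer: -61955/2 ≈ -30978.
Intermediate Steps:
Z(X) = -3 - 3*X (Z(X) = -3 + X*(-3) = -3 - 3*X)
T(p, C) = -10
t = -1406 (t = -19*74 = -1406)
a = -1475 (a = -1406 - 1*69 = -1406 - 69 = -1475)
m(z, w) = -1475/2 (m(z, w) = (½)*(-1475) = -1475/2)
(T(-130, c(10)) - 30230) + m(136, -96) = (-10 - 30230) - 1475/2 = -30240 - 1475/2 = -61955/2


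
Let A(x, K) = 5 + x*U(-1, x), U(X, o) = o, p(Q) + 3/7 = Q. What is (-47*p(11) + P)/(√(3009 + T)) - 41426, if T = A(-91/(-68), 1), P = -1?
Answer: -41426 - 236980*√13945017/97615119 ≈ -41435.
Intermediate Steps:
p(Q) = -3/7 + Q
A(x, K) = 5 + x² (A(x, K) = 5 + x*x = 5 + x²)
T = 31401/4624 (T = 5 + (-91/(-68))² = 5 + (-91*(-1/68))² = 5 + (91/68)² = 5 + 8281/4624 = 31401/4624 ≈ 6.7909)
(-47*p(11) + P)/(√(3009 + T)) - 41426 = (-47*(-3/7 + 11) - 1)/(√(3009 + 31401/4624)) - 41426 = (-47*74/7 - 1)/(√(13945017/4624)) - 41426 = (-3478/7 - 1)/((√13945017/68)) - 41426 = -236980*√13945017/97615119 - 41426 = -41426 - 236980*√13945017/97615119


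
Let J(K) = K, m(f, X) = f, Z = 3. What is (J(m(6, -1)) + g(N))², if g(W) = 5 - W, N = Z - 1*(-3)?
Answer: 25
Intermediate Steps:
N = 6 (N = 3 - 1*(-3) = 3 + 3 = 6)
(J(m(6, -1)) + g(N))² = (6 + (5 - 1*6))² = (6 + (5 - 6))² = (6 - 1)² = 5² = 25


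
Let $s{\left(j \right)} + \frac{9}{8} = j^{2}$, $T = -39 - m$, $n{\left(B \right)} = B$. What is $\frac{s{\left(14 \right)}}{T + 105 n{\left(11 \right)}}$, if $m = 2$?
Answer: $\frac{1559}{8912} \approx 0.17493$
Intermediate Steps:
$T = -41$ ($T = -39 - 2 = -41$)
$s{\left(j \right)} = - \frac{9}{8} + j^{2}$
$\frac{s{\left(14 \right)}}{T + 105 n{\left(11 \right)}} = \frac{- \frac{9}{8} + 14^{2}}{-41 + 105 \cdot 11} = \frac{- \frac{9}{8} + 196}{-41 + 1155} = \frac{1559}{8 \cdot 1114} = \frac{1559}{8} \cdot \frac{1}{1114} = \frac{1559}{8912}$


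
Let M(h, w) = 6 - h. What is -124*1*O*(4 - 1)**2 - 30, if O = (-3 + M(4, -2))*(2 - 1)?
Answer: 1086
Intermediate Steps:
O = -1 (O = (-3 + (6 - 1*4))*(2 - 1) = (-3 + (6 - 4))*1 = (-3 + 2)*1 = -1*1 = -1)
-124*1*O*(4 - 1)**2 - 30 = -124*1*(-1)*(4 - 1)**2 - 30 = -(-124)*3**2 - 30 = -(-124)*9 - 30 = -124*(-9) - 30 = 1116 - 30 = 1086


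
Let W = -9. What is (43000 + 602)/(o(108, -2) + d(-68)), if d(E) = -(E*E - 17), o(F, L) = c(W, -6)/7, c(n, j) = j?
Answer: -305214/32255 ≈ -9.4625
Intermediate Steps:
o(F, L) = -6/7
d(E) = 17 - E² (d(E) = -(E² - 17) = -(-17 + E²) = 17 - E²)
(43000 + 602)/(o(108, -2) + d(-68)) = (43000 + 602)/(-6/7 + (17 - 1*(-68)²)) = 43602/(-6/7 + (17 - 1*4624)) = 43602/(-6/7 + (17 - 4624)) = 43602/(-6/7 - 4607) = 43602/(-32255/7) = 43602*(-7/32255) = -305214/32255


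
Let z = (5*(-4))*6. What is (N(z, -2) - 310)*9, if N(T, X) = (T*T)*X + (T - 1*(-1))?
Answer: -263061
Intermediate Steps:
z = -120 (z = -20*6 = -120)
N(T, X) = 1 + T + X*T² (N(T, X) = T²*X + (T + 1) = X*T² + (1 + T) = 1 + T + X*T²)
(N(z, -2) - 310)*9 = ((1 - 120 - 2*(-120)²) - 310)*9 = ((1 - 120 - 2*14400) - 310)*9 = ((1 - 120 - 28800) - 310)*9 = (-28919 - 310)*9 = -29229*9 = -263061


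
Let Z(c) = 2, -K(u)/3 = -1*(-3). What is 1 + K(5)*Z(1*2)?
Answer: -17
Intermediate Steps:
K(u) = -9 (K(u) = -(-3)*(-3) = -3*3 = -9)
1 + K(5)*Z(1*2) = 1 - 9*2 = 1 - 18 = -17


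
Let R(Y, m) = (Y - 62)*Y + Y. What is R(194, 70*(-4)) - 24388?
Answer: 1414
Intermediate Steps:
R(Y, m) = Y + Y*(-62 + Y) (R(Y, m) = (-62 + Y)*Y + Y = Y*(-62 + Y) + Y = Y + Y*(-62 + Y))
R(194, 70*(-4)) - 24388 = 194*(-61 + 194) - 24388 = 194*133 - 24388 = 25802 - 24388 = 1414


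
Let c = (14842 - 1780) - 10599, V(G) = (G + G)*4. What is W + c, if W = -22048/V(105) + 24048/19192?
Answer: 614121371/251895 ≈ 2438.0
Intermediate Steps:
V(G) = 8*G (V(G) = (2*G)*4 = 8*G)
c = 2463 (c = 13062 - 10599 = 2463)
W = -6296014/251895 (W = -22048/(8*105) + 24048/19192 = -22048/840 + 24048*(1/19192) = -22048*1/840 + 3006/2399 = -2756/105 + 3006/2399 = -6296014/251895 ≈ -24.995)
W + c = -6296014/251895 + 2463 = 614121371/251895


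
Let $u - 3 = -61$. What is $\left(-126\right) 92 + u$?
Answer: $-11650$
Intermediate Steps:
$u = -58$ ($u = 3 - 61 = -58$)
$\left(-126\right) 92 + u = \left(-126\right) 92 - 58 = -11592 - 58 = -11650$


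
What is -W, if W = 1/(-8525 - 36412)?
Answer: 1/44937 ≈ 2.2253e-5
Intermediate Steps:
W = -1/44937 (W = 1/(-44937) = -1/44937 ≈ -2.2253e-5)
-W = -1*(-1/44937) = 1/44937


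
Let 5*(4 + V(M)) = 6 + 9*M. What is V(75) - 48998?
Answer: -244329/5 ≈ -48866.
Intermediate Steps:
V(M) = -14/5 + 9*M/5 (V(M) = -4 + (6 + 9*M)/5 = -4 + (6/5 + 9*M/5) = -14/5 + 9*M/5)
V(75) - 48998 = (-14/5 + (9/5)*75) - 48998 = (-14/5 + 135) - 48998 = 661/5 - 48998 = -244329/5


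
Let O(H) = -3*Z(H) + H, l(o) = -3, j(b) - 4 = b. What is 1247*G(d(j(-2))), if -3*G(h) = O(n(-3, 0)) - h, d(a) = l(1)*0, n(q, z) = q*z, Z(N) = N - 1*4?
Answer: -4988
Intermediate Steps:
j(b) = 4 + b
Z(N) = -4 + N (Z(N) = N - 4 = -4 + N)
O(H) = 12 - 2*H (O(H) = -3*(-4 + H) + H = (12 - 3*H) + H = 12 - 2*H)
d(a) = 0 (d(a) = -3*0 = 0)
G(h) = -4 + h/3 (G(h) = -((12 - (-6)*0) - h)/3 = -((12 - 2*0) - h)/3 = -((12 + 0) - h)/3 = -(12 - h)/3 = -4 + h/3)
1247*G(d(j(-2))) = 1247*(-4 + (1/3)*0) = 1247*(-4 + 0) = 1247*(-4) = -4988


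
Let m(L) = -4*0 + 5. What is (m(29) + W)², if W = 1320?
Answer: 1755625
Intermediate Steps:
m(L) = 5 (m(L) = 0 + 5 = 5)
(m(29) + W)² = (5 + 1320)² = 1325² = 1755625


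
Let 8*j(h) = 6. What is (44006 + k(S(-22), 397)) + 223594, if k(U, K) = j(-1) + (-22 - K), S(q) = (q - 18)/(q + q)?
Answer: 1068727/4 ≈ 2.6718e+5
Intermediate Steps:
j(h) = 3/4 (j(h) = (1/8)*6 = 3/4)
S(q) = (-18 + q)/(2*q) (S(q) = (-18 + q)/((2*q)) = (-18 + q)*(1/(2*q)) = (-18 + q)/(2*q))
k(U, K) = -85/4 - K (k(U, K) = 3/4 + (-22 - K) = -85/4 - K)
(44006 + k(S(-22), 397)) + 223594 = (44006 + (-85/4 - 1*397)) + 223594 = (44006 + (-85/4 - 397)) + 223594 = (44006 - 1673/4) + 223594 = 174351/4 + 223594 = 1068727/4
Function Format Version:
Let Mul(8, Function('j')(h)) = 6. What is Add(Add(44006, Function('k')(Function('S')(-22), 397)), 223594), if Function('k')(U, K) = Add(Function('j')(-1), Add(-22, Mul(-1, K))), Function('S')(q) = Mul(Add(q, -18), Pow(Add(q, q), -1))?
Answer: Rational(1068727, 4) ≈ 2.6718e+5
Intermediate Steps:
Function('j')(h) = Rational(3, 4) (Function('j')(h) = Mul(Rational(1, 8), 6) = Rational(3, 4))
Function('S')(q) = Mul(Rational(1, 2), Pow(q, -1), Add(-18, q)) (Function('S')(q) = Mul(Add(-18, q), Pow(Mul(2, q), -1)) = Mul(Add(-18, q), Mul(Rational(1, 2), Pow(q, -1))) = Mul(Rational(1, 2), Pow(q, -1), Add(-18, q)))
Function('k')(U, K) = Add(Rational(-85, 4), Mul(-1, K)) (Function('k')(U, K) = Add(Rational(3, 4), Add(-22, Mul(-1, K))) = Add(Rational(-85, 4), Mul(-1, K)))
Add(Add(44006, Function('k')(Function('S')(-22), 397)), 223594) = Add(Add(44006, Add(Rational(-85, 4), Mul(-1, 397))), 223594) = Add(Add(44006, Add(Rational(-85, 4), -397)), 223594) = Add(Add(44006, Rational(-1673, 4)), 223594) = Add(Rational(174351, 4), 223594) = Rational(1068727, 4)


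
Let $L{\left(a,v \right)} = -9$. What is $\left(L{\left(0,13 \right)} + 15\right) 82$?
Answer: $492$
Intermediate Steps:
$\left(L{\left(0,13 \right)} + 15\right) 82 = \left(-9 + 15\right) 82 = 6 \cdot 82 = 492$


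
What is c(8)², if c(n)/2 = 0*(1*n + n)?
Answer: 0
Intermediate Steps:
c(n) = 0 (c(n) = 2*(0*(1*n + n)) = 2*(0*(n + n)) = 2*(0*(2*n)) = 2*0 = 0)
c(8)² = 0² = 0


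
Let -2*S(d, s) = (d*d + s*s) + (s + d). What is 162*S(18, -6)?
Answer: -30132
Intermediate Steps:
S(d, s) = -d/2 - s/2 - d**2/2 - s**2/2 (S(d, s) = -((d*d + s*s) + (s + d))/2 = -((d**2 + s**2) + (d + s))/2 = -(d + s + d**2 + s**2)/2 = -d/2 - s/2 - d**2/2 - s**2/2)
162*S(18, -6) = 162*(-1/2*18 - 1/2*(-6) - 1/2*18**2 - 1/2*(-6)**2) = 162*(-9 + 3 - 1/2*324 - 1/2*36) = 162*(-9 + 3 - 162 - 18) = 162*(-186) = -30132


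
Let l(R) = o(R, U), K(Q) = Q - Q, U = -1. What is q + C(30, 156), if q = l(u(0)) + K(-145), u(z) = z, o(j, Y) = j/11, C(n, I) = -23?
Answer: -23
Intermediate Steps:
o(j, Y) = j/11 (o(j, Y) = j*(1/11) = j/11)
K(Q) = 0
l(R) = R/11
q = 0 (q = (1/11)*0 + 0 = 0 + 0 = 0)
q + C(30, 156) = 0 - 23 = -23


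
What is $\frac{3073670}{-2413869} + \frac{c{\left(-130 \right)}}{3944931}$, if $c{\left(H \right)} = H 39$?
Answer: $- \frac{4045884794200}{3174182216013} \approx -1.2746$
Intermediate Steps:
$c{\left(H \right)} = 39 H$
$\frac{3073670}{-2413869} + \frac{c{\left(-130 \right)}}{3944931} = \frac{3073670}{-2413869} + \frac{39 \left(-130\right)}{3944931} = 3073670 \left(- \frac{1}{2413869}\right) - \frac{1690}{1314977} = - \frac{3073670}{2413869} - \frac{1690}{1314977} = - \frac{4045884794200}{3174182216013}$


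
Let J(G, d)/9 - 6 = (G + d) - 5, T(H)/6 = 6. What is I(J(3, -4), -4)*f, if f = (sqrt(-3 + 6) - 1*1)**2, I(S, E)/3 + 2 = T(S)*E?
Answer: -1752 + 876*sqrt(3) ≈ -234.72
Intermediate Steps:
T(H) = 36 (T(H) = 6*6 = 36)
J(G, d) = 9 + 9*G + 9*d (J(G, d) = 54 + 9*((G + d) - 5) = 54 + 9*(-5 + G + d) = 54 + (-45 + 9*G + 9*d) = 9 + 9*G + 9*d)
I(S, E) = -6 + 108*E (I(S, E) = -6 + 3*(36*E) = -6 + 108*E)
f = (-1 + sqrt(3))**2 (f = (sqrt(3) - 1)**2 = (-1 + sqrt(3))**2 ≈ 0.53590)
I(J(3, -4), -4)*f = (-6 + 108*(-4))*(1 - sqrt(3))**2 = (-6 - 432)*(1 - sqrt(3))**2 = -438*(1 - sqrt(3))**2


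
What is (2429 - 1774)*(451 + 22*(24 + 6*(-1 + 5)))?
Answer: 987085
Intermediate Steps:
(2429 - 1774)*(451 + 22*(24 + 6*(-1 + 5))) = 655*(451 + 22*(24 + 6*4)) = 655*(451 + 22*(24 + 24)) = 655*(451 + 22*48) = 655*(451 + 1056) = 655*1507 = 987085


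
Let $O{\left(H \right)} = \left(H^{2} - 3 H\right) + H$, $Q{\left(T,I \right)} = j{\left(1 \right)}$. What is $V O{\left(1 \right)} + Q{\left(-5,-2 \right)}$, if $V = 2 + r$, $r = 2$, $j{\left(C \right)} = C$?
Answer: $-3$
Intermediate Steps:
$Q{\left(T,I \right)} = 1$
$O{\left(H \right)} = H^{2} - 2 H$
$V = 4$ ($V = 2 + 2 = 4$)
$V O{\left(1 \right)} + Q{\left(-5,-2 \right)} = 4 \cdot 1 \left(-2 + 1\right) + 1 = 4 \cdot 1 \left(-1\right) + 1 = 4 \left(-1\right) + 1 = -4 + 1 = -3$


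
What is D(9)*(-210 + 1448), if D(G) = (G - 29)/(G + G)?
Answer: -12380/9 ≈ -1375.6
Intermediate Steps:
D(G) = (-29 + G)/(2*G) (D(G) = (-29 + G)/((2*G)) = (-29 + G)*(1/(2*G)) = (-29 + G)/(2*G))
D(9)*(-210 + 1448) = ((½)*(-29 + 9)/9)*(-210 + 1448) = ((½)*(⅑)*(-20))*1238 = -10/9*1238 = -12380/9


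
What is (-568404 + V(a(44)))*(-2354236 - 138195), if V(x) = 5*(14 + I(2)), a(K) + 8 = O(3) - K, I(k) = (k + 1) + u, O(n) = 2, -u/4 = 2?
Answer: 1416595590729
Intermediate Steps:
u = -8 (u = -4*2 = -8)
I(k) = -7 + k (I(k) = (k + 1) - 8 = (1 + k) - 8 = -7 + k)
a(K) = -6 - K (a(K) = -8 + (2 - K) = -6 - K)
V(x) = 45 (V(x) = 5*(14 + (-7 + 2)) = 5*(14 - 5) = 5*9 = 45)
(-568404 + V(a(44)))*(-2354236 - 138195) = (-568404 + 45)*(-2354236 - 138195) = -568359*(-2492431) = 1416595590729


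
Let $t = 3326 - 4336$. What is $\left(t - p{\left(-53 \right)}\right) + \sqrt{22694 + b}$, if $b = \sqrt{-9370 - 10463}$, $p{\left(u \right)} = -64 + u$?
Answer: $-893 + \sqrt{22694 + i \sqrt{19833}} \approx -742.35 + 0.46742 i$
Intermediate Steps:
$t = -1010$ ($t = 3326 - 4336 = -1010$)
$b = i \sqrt{19833}$ ($b = \sqrt{-19833} = i \sqrt{19833} \approx 140.83 i$)
$\left(t - p{\left(-53 \right)}\right) + \sqrt{22694 + b} = \left(-1010 - \left(-64 - 53\right)\right) + \sqrt{22694 + i \sqrt{19833}} = \left(-1010 - -117\right) + \sqrt{22694 + i \sqrt{19833}} = \left(-1010 + 117\right) + \sqrt{22694 + i \sqrt{19833}} = -893 + \sqrt{22694 + i \sqrt{19833}}$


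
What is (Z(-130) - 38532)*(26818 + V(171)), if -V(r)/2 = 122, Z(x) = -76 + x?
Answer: -1029423612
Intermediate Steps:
V(r) = -244 (V(r) = -2*122 = -244)
(Z(-130) - 38532)*(26818 + V(171)) = ((-76 - 130) - 38532)*(26818 - 244) = (-206 - 38532)*26574 = -38738*26574 = -1029423612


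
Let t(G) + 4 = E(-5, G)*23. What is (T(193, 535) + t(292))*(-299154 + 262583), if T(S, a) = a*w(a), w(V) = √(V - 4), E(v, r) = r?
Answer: -245464552 - 58696455*√59 ≈ -6.9632e+8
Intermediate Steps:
w(V) = √(-4 + V)
T(S, a) = a*√(-4 + a)
t(G) = -4 + 23*G (t(G) = -4 + G*23 = -4 + 23*G)
(T(193, 535) + t(292))*(-299154 + 262583) = (535*√(-4 + 535) + (-4 + 23*292))*(-299154 + 262583) = (535*√531 + (-4 + 6716))*(-36571) = (535*(3*√59) + 6712)*(-36571) = (1605*√59 + 6712)*(-36571) = (6712 + 1605*√59)*(-36571) = -245464552 - 58696455*√59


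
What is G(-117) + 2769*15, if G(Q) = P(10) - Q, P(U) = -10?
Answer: 41642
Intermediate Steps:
G(Q) = -10 - Q
G(-117) + 2769*15 = (-10 - 1*(-117)) + 2769*15 = (-10 + 117) + 41535 = 107 + 41535 = 41642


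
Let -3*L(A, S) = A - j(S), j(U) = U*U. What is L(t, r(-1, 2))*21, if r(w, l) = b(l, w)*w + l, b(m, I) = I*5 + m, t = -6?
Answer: 217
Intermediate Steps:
b(m, I) = m + 5*I (b(m, I) = 5*I + m = m + 5*I)
j(U) = U²
r(w, l) = l + w*(l + 5*w) (r(w, l) = (l + 5*w)*w + l = w*(l + 5*w) + l = l + w*(l + 5*w))
L(A, S) = -A/3 + S²/3 (L(A, S) = -(A - S²)/3 = -A/3 + S²/3)
L(t, r(-1, 2))*21 = (-⅓*(-6) + (2 - (2 + 5*(-1)))²/3)*21 = (2 + (2 - (2 - 5))²/3)*21 = (2 + (2 - 1*(-3))²/3)*21 = (2 + (2 + 3)²/3)*21 = (2 + (⅓)*5²)*21 = (2 + (⅓)*25)*21 = (2 + 25/3)*21 = (31/3)*21 = 217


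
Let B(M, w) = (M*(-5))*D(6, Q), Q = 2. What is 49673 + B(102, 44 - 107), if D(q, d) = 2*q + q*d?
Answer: 37433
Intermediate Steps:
D(q, d) = 2*q + d*q
B(M, w) = -120*M (B(M, w) = (M*(-5))*(6*(2 + 2)) = (-5*M)*(6*4) = -5*M*24 = -120*M)
49673 + B(102, 44 - 107) = 49673 - 120*102 = 49673 - 12240 = 37433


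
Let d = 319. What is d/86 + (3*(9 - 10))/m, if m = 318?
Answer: 8432/2279 ≈ 3.6999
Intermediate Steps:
d/86 + (3*(9 - 10))/m = 319/86 + (3*(9 - 10))/318 = 319*(1/86) + (3*(-1))*(1/318) = 319/86 - 3*1/318 = 319/86 - 1/106 = 8432/2279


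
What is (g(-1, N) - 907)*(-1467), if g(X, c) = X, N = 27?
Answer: 1332036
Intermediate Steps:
(g(-1, N) - 907)*(-1467) = (-1 - 907)*(-1467) = -908*(-1467) = 1332036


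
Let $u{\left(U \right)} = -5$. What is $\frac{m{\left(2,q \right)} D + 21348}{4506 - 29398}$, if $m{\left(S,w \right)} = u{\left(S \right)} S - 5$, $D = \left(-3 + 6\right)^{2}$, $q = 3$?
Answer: $- \frac{21213}{24892} \approx -0.8522$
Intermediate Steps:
$D = 9$ ($D = 3^{2} = 9$)
$m{\left(S,w \right)} = -5 - 5 S$ ($m{\left(S,w \right)} = - 5 S - 5 = -5 - 5 S$)
$\frac{m{\left(2,q \right)} D + 21348}{4506 - 29398} = \frac{\left(-5 - 10\right) 9 + 21348}{4506 - 29398} = \frac{\left(-5 - 10\right) 9 + 21348}{-24892} = \left(\left(-15\right) 9 + 21348\right) \left(- \frac{1}{24892}\right) = \left(-135 + 21348\right) \left(- \frac{1}{24892}\right) = 21213 \left(- \frac{1}{24892}\right) = - \frac{21213}{24892}$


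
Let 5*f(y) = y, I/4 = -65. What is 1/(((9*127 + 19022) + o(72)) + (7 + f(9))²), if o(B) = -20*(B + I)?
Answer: 25/600061 ≈ 4.1662e-5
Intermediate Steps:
I = -260 (I = 4*(-65) = -260)
f(y) = y/5
o(B) = 5200 - 20*B (o(B) = -20*(B - 260) = -20*(-260 + B) = 5200 - 20*B)
1/(((9*127 + 19022) + o(72)) + (7 + f(9))²) = 1/(((9*127 + 19022) + (5200 - 20*72)) + (7 + (⅕)*9)²) = 1/(((1143 + 19022) + (5200 - 1440)) + (7 + 9/5)²) = 1/((20165 + 3760) + (44/5)²) = 1/(23925 + 1936/25) = 1/(600061/25) = 25/600061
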